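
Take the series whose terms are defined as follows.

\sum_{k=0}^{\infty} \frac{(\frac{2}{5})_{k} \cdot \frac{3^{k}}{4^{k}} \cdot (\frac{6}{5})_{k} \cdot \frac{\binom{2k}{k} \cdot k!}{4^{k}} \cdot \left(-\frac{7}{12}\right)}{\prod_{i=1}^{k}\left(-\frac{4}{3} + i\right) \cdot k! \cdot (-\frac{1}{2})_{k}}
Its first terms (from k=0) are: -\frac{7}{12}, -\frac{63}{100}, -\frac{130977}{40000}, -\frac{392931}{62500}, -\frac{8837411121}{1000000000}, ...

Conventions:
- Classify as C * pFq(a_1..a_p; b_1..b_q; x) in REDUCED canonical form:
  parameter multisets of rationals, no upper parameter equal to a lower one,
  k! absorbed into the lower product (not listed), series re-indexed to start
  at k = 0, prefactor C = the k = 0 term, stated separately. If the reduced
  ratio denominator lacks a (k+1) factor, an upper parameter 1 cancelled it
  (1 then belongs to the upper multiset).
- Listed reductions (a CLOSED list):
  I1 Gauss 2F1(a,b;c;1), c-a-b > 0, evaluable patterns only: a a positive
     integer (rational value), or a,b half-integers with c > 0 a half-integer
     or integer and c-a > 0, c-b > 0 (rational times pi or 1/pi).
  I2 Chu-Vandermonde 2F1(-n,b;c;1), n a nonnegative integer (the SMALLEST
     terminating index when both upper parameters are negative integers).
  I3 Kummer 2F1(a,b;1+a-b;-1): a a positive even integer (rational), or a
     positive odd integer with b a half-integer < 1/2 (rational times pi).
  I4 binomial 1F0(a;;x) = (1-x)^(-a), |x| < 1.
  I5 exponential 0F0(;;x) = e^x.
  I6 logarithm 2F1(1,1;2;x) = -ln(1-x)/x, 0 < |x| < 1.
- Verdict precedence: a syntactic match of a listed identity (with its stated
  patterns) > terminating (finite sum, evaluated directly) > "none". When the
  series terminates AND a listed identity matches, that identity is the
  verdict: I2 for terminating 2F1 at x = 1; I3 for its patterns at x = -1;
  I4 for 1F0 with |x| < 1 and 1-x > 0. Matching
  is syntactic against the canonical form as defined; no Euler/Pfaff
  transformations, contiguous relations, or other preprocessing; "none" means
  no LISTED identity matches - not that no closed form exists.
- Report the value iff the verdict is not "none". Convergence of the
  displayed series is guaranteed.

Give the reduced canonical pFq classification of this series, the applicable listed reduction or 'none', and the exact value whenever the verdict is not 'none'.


The tell: with t_0 = -\frac{7}{12}, the two geometric factors (C = -7/12, x = 3/4) combine into one argument.
Term ratio: r(k) = \frac{3}{4} * (k+\frac{2}{5}) (k+\frac{1}{2}) (k+\frac{6}{5}) / [(k-\frac{1}{2}) (k-\frac{1}{3}) (k+1)] - rational; roots negated = parameters, x = \frac{3}{4}, C = -\frac{7}{12}.

At argument \frac{3}{4}: a 3F2 with upper {\frac{2}{5}, \frac{1}{2}, \frac{6}{5}}, lower {-\frac{1}{2}, -\frac{1}{3}}, scaled by C = -\frac{7}{12}. Verdict: none. No listed pattern accepts 3F2(\frac{2}{5}, \frac{1}{2}, \frac{6}{5}; -\frac{1}{2}, -\frac{1}{3}; \frac{3}{4}).


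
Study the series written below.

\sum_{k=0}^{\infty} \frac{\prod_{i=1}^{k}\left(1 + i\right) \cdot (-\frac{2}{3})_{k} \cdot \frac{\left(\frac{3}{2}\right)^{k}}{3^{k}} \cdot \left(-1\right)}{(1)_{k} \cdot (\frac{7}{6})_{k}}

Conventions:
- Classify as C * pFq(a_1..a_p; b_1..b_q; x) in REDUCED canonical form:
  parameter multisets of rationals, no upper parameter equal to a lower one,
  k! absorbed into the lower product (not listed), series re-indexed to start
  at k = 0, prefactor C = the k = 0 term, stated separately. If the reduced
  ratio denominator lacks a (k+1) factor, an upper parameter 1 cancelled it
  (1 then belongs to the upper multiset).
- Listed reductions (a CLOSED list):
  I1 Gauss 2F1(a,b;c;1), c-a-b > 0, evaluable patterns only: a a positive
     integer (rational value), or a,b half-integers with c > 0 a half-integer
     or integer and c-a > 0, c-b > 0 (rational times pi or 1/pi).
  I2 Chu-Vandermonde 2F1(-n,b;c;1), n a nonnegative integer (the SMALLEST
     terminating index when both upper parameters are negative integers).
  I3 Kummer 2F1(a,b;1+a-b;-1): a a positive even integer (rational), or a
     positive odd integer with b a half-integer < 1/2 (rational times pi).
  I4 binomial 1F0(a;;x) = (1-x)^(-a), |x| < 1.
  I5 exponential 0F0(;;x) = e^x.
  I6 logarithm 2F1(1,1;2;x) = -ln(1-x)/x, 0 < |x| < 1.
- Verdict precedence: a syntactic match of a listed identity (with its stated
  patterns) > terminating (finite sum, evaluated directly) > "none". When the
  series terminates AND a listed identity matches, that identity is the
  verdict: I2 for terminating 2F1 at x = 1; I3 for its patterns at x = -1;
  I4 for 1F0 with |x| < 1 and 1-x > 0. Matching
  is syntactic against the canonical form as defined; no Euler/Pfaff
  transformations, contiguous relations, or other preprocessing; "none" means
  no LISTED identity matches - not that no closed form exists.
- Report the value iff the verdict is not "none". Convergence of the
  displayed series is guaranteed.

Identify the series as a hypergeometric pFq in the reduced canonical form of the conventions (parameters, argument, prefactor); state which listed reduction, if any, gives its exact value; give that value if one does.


Structural cue: x = \frac{1}{2} and the running product (C = -1, x = 1/2) telescopes to a rising factorial.
Consecutive-term ratio: r(k) = \frac{1}{2} * (k-\frac{2}{3}) (k+2) / [(k+\frac{7}{6}) (k+1)] - rational in k, leading ratio \frac{1}{2}; with t_0 = -1, classification follows.

This is -1 * 2F1(-\frac{2}{3}, 2; \frac{7}{6}; \frac{1}{2}) in reduced canonical form. Verdict: none. Every listed pattern misses the 2F1 form at \frac{1}{2}, upper {-\frac{2}{3}, 2}.


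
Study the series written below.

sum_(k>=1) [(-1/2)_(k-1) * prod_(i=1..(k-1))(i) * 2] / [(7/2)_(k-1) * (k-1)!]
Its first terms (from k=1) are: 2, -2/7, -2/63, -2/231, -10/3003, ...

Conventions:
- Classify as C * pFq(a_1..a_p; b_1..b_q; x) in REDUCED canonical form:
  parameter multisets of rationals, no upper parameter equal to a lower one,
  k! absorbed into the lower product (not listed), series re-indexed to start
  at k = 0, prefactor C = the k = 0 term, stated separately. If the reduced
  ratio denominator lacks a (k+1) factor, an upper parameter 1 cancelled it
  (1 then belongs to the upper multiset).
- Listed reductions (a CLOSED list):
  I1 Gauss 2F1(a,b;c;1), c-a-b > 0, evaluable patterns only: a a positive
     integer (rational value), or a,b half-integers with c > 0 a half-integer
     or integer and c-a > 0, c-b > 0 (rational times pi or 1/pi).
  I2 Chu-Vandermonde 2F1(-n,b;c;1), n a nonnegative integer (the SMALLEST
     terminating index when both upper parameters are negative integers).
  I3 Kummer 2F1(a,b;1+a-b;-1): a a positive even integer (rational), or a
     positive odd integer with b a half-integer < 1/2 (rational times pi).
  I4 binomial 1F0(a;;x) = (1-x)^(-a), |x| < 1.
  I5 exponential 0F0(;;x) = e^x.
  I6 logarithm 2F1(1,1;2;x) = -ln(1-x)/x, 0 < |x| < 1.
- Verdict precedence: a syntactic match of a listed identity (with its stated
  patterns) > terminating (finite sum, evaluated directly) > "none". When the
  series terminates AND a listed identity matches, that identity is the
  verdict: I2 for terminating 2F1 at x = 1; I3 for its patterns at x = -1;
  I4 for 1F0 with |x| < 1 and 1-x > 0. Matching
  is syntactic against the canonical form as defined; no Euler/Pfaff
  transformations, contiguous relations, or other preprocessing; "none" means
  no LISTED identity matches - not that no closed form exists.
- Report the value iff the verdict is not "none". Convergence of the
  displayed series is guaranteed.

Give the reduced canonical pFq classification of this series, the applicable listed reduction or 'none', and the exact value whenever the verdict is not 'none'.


At argument 1: a 2F1 with upper {-1/2, 1}, lower {7/2}, scaled by C = 2. Verdict at x = 1: Gauss's theorem (I1) matches (x = 1: the Gamma ratio telescopes since c-a-b = 3 > 0 and a = 1 in Z>0). Exact value: 5/3.

Structural cue: with t_0 = 2, the running product (C = 2, x = 1) telescopes to a rising factorial.
Step ratio: r(k) = 1 * (k-1/2) (k+1) / [(k+7/2) (k+1)] - rational; roots negated = parameters, x = 1, C = 2.


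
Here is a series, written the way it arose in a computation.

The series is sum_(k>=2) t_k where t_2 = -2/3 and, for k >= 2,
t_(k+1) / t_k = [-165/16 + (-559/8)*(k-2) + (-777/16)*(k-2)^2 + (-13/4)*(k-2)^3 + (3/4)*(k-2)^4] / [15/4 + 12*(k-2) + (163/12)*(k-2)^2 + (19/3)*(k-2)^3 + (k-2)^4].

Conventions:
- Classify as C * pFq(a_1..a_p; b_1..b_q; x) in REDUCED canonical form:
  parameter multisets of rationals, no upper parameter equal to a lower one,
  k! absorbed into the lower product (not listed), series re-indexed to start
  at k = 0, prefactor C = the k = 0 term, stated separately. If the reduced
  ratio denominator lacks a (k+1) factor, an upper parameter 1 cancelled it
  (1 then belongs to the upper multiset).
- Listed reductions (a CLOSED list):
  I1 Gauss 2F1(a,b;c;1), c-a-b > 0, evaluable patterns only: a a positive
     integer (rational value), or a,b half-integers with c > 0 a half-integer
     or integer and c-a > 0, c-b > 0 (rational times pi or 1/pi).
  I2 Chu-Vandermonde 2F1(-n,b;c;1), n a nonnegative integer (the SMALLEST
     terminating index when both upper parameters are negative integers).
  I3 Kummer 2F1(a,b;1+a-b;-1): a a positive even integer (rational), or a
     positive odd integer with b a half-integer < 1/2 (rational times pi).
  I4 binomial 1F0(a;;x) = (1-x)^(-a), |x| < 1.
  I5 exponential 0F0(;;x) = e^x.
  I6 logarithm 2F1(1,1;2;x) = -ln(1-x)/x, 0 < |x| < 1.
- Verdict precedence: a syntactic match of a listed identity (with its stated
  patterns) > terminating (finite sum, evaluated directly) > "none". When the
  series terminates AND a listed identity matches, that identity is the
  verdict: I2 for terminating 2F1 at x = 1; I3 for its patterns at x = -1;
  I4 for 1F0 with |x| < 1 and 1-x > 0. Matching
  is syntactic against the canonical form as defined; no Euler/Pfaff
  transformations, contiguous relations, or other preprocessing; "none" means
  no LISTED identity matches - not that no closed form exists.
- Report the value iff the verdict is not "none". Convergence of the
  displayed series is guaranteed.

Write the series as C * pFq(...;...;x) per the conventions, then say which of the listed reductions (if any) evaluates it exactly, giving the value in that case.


Canonical form: C = -2/3 times 3F2 with upper {-11, 1/6, 5}, lower {5/6, 3}, x = 3/4. Verdict: terminating. With -11 upstairs the series is a 12-term polynomial sum; evaluated term by term. Value: -302491289015762021/859736787986153472.

Key observation: x = (3/4) and the ratio is unreduced: k + 3/2 divides both sides (prefactor -2/3).
Step ratio: r(k) = (3/4) * (k-11) (k+1/6) (k+5) / [(k+5/6) (k+3) (k+1)] - rational; roots negated = parameters, x = (3/4), C = -2/3.


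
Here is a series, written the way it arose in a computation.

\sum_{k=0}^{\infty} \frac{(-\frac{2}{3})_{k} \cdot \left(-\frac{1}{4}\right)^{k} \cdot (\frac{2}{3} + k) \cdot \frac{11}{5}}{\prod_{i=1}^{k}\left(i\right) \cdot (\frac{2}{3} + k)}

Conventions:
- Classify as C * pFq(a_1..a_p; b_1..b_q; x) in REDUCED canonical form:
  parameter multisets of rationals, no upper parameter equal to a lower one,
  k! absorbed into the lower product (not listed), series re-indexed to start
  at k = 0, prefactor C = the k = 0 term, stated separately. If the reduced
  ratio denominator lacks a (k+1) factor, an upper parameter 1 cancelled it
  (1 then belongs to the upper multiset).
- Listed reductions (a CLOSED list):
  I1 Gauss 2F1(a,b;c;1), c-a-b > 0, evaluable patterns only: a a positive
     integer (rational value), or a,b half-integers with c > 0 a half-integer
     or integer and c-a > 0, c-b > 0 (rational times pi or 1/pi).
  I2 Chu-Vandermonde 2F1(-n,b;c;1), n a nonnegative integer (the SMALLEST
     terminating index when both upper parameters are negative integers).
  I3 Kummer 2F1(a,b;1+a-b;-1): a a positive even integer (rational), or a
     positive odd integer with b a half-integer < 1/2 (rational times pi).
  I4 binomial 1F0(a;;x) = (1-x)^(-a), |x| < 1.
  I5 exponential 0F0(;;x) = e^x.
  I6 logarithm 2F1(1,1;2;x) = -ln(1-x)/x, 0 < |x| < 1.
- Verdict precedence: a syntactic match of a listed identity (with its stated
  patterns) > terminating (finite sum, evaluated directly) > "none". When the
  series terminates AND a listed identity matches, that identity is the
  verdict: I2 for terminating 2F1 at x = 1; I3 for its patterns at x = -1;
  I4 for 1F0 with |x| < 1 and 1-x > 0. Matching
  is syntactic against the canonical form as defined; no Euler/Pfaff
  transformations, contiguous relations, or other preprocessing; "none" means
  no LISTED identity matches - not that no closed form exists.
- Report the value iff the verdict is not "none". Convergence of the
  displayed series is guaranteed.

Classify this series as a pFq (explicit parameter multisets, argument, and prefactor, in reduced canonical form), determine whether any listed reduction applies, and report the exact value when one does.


With C = \frac{11}{5}: the canonical form is 1F0(-\frac{2}{3}; -; -\frac{1}{4}). Verdict: binomial (I4) matches (the 1F0 binomial series: exponent 2/3, x = -\frac{1}{4}). Its exact value is \frac{11}{5} \cdot \left(\frac{5}{4}\right)^{\frac{2}{3}}.

The tell: with t_0 = \frac{11}{5}, the product of the first k integers (prefactor 11/5) is k!.
Term ratio: r(k) = -\frac{1}{4} * (k-\frac{2}{3}) / [(k+1)] - poly over poly, x = -\frac{1}{4} from leading terms; C = \frac{11}{5} at k = 0.


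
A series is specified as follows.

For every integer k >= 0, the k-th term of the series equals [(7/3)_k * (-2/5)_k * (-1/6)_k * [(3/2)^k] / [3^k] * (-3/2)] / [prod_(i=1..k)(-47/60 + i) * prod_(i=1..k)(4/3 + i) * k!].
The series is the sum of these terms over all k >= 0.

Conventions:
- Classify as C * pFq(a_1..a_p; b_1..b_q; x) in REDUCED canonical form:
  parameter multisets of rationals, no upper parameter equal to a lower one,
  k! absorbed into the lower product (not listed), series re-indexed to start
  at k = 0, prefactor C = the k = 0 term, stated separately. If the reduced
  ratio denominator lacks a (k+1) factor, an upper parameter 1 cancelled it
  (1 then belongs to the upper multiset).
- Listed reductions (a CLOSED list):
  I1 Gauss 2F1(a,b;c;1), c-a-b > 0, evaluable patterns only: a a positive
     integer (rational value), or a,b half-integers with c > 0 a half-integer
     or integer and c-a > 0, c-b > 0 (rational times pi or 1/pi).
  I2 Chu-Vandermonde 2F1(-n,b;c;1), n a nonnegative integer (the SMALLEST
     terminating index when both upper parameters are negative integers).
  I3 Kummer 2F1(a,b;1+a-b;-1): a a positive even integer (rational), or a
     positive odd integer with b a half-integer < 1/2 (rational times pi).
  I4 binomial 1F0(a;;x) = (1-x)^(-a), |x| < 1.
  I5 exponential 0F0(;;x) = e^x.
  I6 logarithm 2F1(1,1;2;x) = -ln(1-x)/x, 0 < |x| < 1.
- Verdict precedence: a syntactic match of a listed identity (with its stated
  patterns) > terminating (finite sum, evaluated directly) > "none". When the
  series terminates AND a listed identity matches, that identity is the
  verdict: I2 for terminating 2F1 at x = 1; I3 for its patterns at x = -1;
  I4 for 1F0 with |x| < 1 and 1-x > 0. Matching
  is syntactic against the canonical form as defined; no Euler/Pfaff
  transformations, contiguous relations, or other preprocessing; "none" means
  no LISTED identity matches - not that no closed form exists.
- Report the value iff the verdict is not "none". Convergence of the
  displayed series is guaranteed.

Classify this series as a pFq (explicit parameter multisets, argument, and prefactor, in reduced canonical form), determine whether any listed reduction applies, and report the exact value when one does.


Canonical form: C = -3/2 times 2F1 with upper {-2/5, -1/6}, lower {13/60}, x = 1/2. Verdict: no listed reduction: x = 1/2 and upper {-2/5, -1/6} fail every I1-I6 pattern.

The tell: with t_0 = -3/2, the parameter 7/3 appears in both the upper and lower lists and cancels.
Adjacent-term ratio: r(k) = (1/2) * (k-2/5) (k-1/6) / [(k+13/60) (k+1)] ; factor over Q: parameters, x = (1/2), and C = -3/2.


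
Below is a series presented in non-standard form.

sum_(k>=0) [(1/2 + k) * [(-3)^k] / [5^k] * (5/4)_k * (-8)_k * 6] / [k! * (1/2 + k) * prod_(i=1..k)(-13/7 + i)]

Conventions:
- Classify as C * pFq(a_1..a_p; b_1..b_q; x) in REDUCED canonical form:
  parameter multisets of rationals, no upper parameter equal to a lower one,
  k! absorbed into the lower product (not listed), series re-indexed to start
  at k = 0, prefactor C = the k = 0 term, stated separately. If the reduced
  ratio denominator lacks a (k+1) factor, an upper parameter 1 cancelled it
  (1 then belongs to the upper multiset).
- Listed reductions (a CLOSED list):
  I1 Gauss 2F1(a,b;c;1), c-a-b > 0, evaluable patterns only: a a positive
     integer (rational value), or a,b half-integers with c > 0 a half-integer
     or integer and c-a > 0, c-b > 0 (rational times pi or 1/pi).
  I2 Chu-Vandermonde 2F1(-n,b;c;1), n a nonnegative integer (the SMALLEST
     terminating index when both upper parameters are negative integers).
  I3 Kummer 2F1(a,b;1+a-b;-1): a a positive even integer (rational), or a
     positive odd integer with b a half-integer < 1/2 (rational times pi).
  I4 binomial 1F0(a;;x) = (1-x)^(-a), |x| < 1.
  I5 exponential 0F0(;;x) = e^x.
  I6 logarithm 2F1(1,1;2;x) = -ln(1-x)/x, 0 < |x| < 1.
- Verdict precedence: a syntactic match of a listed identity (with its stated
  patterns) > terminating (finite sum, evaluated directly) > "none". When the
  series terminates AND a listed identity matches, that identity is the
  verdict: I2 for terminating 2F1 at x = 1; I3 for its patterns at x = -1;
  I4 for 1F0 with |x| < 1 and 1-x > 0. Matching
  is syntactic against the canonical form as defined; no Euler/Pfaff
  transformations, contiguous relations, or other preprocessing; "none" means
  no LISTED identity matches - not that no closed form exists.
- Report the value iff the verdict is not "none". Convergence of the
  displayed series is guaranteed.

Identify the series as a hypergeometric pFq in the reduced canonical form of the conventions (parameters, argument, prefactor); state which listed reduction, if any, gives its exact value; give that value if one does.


This is 6 * 2F1(-8, 5/4; -6/7; -3/5) in reduced canonical form. Verdict: terminating - no listed pattern fits, but -8 in the upper list cuts the series at k = 8; direct evaluation. Sum: -19876553550188230239/898957312000000.

Structural cue: t_0 being 6, the lower running product (C = 6, x = -3/5) is a rising factorial.
Adjacent-term ratio: r(k) = (-3/5) * (k-8) (k+5/4) / [(k-6/7) (k+1)] ; factor over Q: parameters, x = (-3/5), and C = 6.


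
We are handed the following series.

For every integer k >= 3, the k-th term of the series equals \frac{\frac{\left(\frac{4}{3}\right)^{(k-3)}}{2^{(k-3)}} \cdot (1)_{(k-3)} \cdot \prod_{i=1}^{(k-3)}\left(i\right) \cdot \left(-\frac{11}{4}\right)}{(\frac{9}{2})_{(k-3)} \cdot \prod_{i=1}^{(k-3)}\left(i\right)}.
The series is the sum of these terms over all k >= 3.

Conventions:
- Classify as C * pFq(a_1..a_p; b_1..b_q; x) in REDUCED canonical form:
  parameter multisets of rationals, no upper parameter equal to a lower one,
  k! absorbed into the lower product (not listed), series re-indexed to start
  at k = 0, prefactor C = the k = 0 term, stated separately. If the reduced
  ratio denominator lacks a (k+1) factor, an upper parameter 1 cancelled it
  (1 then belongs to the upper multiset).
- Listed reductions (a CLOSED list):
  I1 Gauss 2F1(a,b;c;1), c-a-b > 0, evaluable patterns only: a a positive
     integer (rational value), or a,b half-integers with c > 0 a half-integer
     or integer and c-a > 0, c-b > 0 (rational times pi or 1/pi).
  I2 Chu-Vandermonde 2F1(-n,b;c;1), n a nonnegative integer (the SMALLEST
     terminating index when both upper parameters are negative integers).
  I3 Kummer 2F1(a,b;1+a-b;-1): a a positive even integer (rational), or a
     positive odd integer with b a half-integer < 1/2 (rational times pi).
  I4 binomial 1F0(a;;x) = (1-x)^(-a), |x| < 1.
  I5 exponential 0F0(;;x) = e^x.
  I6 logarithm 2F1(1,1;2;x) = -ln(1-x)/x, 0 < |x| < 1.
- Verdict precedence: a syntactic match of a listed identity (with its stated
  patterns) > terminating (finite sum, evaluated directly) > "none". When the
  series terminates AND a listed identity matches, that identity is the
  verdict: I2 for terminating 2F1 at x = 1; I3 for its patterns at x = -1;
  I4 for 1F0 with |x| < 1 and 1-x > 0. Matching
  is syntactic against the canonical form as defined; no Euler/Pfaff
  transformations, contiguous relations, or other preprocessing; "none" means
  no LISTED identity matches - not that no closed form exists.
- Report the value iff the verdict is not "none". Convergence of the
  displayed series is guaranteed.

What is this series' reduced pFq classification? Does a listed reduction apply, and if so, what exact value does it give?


With C = -\frac{11}{4}: the canonical form is 2F1(1, 1; \frac{9}{2}; \frac{2}{3}). Verdict: none - this 2F1 at x = \frac{2}{3} matches no listed pattern, and upper {1, 1} holds no stopper.

Structural cue: t_0 = -\frac{11}{4} here, and the two k-th powers (C = -11/4) combine into one argument.
Step ratio: r(k) = \frac{2}{3} * (k+1) (k+1) / [(k+\frac{9}{2}) (k+1)] - rational in k, leading ratio \frac{2}{3}; with t_0 = -\frac{11}{4}, classification follows.


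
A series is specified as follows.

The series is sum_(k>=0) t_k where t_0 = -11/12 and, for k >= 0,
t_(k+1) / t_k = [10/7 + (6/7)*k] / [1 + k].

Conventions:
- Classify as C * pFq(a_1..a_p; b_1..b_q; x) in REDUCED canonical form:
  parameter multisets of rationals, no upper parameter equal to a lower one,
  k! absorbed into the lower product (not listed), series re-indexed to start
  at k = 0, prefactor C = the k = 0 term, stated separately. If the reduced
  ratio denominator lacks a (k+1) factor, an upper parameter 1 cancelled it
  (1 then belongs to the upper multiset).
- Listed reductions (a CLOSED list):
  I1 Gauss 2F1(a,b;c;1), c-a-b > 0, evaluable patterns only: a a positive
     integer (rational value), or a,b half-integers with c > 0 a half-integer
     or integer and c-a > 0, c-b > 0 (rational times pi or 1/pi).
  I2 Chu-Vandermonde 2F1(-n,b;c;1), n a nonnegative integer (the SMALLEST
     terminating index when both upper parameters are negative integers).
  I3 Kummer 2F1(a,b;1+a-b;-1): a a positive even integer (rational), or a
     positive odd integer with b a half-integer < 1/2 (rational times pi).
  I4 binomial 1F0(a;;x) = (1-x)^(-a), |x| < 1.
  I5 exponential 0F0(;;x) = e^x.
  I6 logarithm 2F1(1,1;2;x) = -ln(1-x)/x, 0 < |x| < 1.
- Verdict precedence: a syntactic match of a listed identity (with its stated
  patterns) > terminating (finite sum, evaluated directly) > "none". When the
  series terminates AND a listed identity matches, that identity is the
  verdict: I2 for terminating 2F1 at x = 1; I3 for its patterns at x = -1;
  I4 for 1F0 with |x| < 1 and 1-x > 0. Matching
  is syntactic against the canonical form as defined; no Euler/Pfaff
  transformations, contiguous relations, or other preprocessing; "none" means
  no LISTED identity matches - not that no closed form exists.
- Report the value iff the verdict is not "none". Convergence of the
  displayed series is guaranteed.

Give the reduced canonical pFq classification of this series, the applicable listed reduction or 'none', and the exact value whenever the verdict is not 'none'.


Classification (C = -11/12): 1F0 with upper {5/3}, lower {-}, argument x = 6/7. Verdict: the I4 binomial reduction fires (the 1F0 binomial series: exponent -5/3, x = 6/7). Exact value: (-11/12) * (1/7)^(-5/3).

Key step: t_0 = -11/12 here, and the expanded ratio factors over Q; C = -11/12, roots give parameters.
Term ratio: r(k) = (6/7) * (k+5/3) / [(k+1)] ; factor over Q: parameters, x = (6/7), and C = -11/12.


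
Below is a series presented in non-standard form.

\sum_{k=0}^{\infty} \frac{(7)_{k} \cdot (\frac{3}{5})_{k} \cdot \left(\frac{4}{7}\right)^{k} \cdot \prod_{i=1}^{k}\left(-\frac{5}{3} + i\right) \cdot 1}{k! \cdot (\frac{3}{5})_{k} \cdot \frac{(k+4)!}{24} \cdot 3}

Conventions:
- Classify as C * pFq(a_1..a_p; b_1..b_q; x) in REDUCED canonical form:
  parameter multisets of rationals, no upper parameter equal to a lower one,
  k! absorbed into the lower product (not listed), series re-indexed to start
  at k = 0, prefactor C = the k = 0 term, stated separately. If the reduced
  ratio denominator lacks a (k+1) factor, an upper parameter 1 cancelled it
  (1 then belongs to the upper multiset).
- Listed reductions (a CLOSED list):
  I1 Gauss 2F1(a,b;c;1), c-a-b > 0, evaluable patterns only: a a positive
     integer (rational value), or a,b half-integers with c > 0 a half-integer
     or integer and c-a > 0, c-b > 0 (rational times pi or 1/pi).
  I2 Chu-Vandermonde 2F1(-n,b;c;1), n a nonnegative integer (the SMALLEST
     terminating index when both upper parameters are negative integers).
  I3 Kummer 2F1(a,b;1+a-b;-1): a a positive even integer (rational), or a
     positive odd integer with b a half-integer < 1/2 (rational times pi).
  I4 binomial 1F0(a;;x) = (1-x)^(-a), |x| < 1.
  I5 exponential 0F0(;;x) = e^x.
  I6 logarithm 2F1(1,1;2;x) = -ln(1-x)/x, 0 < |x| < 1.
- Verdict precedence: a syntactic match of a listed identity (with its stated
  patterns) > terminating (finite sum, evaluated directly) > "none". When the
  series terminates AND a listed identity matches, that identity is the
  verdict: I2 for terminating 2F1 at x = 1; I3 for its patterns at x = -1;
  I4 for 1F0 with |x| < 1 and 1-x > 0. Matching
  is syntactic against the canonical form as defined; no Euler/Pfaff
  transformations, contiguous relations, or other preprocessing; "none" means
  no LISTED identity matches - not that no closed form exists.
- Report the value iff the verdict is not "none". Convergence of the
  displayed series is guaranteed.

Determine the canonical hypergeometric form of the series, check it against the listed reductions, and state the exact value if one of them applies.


This is \frac{1}{3} * 2F1(-\frac{2}{3}, 7; 5; \frac{4}{7}) in reduced canonical form. Verdict: none. No listed pattern accepts 2F1(-\frac{2}{3}, 7; 5; \frac{4}{7}).

First insight: with t_0 = \frac{1}{3}, the parameter 3/5 appears in both the upper and lower lists and cancels.
Consecutive-term ratio: r(k) = \frac{4}{7} * (k-\frac{2}{3}) (k+7) / [(k+5) (k+1)] - rational; roots negated = parameters, x = \frac{4}{7}, C = \frac{1}{3}.


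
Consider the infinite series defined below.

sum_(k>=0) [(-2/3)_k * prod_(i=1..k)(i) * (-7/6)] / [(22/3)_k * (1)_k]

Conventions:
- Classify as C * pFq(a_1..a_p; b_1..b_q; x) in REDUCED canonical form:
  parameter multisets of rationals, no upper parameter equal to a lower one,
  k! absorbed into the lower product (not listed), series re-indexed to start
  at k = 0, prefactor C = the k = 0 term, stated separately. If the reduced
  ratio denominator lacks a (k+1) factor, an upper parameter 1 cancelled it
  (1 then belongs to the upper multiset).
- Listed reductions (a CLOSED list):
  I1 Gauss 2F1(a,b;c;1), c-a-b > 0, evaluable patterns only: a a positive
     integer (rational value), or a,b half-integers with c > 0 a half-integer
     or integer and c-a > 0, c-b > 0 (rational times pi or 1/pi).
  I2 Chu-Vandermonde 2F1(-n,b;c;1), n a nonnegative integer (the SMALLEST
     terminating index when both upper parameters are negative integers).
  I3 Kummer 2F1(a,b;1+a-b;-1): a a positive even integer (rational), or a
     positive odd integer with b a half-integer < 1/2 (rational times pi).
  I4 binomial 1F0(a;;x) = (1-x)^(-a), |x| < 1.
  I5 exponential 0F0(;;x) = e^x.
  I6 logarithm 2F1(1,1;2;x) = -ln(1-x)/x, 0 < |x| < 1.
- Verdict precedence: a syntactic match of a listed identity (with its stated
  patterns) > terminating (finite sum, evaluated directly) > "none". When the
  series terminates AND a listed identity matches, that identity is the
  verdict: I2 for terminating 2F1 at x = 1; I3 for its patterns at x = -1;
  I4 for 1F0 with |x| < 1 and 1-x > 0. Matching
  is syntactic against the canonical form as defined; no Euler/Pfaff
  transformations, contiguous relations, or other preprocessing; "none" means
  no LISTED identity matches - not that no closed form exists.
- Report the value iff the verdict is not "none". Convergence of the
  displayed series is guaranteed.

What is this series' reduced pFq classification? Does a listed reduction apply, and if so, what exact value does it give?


Prefactor -7/6, argument 1: 2F1 with upper {-2/3, 1} over lower {22/3}. Verdict at x = 1: the Gauss summation I1 matches (x = 1: the Gamma ratio telescopes since c-a-b = 7 > 0 and a = 1 in Z>0). Exact value: -19/18.

The tell: t_0 = -7/6 here, and (1)_k (prefactor -7/6) is k! itself.
Adjacent-term ratio: r(k) = 1 * (k-2/3) (k+1) / [(k+22/3) (k+1)] ; factor over Q: parameters, x = 1, and C = -7/6.


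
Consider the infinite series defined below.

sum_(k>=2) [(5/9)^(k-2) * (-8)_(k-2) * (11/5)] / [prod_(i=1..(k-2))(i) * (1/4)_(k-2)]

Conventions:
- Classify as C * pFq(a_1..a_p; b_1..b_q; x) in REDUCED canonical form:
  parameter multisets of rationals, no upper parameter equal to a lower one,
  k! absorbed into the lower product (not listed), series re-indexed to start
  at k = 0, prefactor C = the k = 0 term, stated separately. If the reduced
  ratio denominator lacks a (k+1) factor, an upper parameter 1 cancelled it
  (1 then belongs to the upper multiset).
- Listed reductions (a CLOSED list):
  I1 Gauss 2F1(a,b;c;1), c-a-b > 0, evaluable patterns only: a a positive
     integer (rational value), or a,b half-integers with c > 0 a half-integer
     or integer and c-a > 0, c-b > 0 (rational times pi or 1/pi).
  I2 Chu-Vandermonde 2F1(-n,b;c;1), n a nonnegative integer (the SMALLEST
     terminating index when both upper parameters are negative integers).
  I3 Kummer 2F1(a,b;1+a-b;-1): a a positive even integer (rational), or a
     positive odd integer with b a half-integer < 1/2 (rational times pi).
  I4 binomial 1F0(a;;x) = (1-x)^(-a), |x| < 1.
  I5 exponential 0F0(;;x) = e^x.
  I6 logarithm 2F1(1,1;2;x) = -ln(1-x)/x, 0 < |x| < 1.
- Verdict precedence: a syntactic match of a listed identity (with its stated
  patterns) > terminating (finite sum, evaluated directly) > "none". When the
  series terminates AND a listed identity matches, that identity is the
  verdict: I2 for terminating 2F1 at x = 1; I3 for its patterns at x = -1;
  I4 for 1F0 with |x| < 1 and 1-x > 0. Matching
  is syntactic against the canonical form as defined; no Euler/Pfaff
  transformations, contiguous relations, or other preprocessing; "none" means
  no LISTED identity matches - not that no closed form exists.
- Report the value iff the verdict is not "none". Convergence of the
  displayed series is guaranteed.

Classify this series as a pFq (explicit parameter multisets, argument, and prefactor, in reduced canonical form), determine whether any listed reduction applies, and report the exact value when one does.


x = 5/9 here; the reduced form reads 1F1, upper {-8}, lower {1/4}, C = 11/5. Verdict: terminating (-8 upstairs). 9 nonzero terms in all; added directly. Sum: -86770026186569/260712680970105.

Structural cue: t_0 = 11/5 here, and the product of the first k integers (C = 11/5) is k!.
Term ratio: r(k) = (5/9) * (k-8) / [(k+1/4) (k+1)] - rational; roots negated = parameters, x = (5/9), C = 11/5.


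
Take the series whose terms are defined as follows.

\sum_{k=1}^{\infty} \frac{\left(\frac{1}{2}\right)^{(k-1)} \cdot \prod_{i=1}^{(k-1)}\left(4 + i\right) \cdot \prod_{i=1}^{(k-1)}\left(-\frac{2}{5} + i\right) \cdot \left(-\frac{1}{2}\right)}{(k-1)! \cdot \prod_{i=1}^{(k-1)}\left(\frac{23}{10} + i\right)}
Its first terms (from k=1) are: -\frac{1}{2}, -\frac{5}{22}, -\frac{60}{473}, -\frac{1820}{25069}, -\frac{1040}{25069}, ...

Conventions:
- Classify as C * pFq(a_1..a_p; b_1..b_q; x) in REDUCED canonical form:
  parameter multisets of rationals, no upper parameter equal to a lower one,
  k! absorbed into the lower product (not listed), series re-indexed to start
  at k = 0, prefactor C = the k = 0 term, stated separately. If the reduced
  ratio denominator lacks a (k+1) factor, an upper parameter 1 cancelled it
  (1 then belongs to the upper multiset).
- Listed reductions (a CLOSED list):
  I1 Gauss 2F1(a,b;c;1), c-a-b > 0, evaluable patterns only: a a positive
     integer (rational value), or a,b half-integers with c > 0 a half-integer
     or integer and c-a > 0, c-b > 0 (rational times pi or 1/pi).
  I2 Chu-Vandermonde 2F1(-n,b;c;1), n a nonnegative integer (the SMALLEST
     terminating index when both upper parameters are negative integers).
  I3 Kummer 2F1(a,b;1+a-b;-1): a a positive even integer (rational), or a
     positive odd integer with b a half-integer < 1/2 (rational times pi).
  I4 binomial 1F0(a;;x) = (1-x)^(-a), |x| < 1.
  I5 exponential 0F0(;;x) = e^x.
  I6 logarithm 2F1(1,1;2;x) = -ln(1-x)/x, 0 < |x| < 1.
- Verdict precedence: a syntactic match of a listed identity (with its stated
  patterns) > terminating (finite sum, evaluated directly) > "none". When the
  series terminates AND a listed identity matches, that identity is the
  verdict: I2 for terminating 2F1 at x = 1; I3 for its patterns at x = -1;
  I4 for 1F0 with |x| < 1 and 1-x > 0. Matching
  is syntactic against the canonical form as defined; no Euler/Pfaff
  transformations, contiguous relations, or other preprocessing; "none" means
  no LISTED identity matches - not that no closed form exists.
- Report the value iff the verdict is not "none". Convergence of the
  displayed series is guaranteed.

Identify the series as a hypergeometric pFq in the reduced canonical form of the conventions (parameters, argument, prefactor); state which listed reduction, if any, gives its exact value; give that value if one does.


x = \frac{1}{2} here; the reduced form reads 2F1, upper {\frac{3}{5}, 5}, lower {\frac{33}{10}}, C = -\frac{1}{2}. Verdict: none. No listed pattern accepts 2F1(\frac{3}{5}, 5; \frac{33}{10}; \frac{1}{2}).

The tell: from the first term -\frac{1}{2}: the lower running product (C = -1/2) is a rising factorial.
Adjacent-term ratio: r(k) = \frac{1}{2} * (k+\frac{3}{5}) (k+5) / [(k+\frac{33}{10}) (k+1)] - rational; roots negated = parameters, x = \frac{1}{2}, C = -\frac{1}{2}.


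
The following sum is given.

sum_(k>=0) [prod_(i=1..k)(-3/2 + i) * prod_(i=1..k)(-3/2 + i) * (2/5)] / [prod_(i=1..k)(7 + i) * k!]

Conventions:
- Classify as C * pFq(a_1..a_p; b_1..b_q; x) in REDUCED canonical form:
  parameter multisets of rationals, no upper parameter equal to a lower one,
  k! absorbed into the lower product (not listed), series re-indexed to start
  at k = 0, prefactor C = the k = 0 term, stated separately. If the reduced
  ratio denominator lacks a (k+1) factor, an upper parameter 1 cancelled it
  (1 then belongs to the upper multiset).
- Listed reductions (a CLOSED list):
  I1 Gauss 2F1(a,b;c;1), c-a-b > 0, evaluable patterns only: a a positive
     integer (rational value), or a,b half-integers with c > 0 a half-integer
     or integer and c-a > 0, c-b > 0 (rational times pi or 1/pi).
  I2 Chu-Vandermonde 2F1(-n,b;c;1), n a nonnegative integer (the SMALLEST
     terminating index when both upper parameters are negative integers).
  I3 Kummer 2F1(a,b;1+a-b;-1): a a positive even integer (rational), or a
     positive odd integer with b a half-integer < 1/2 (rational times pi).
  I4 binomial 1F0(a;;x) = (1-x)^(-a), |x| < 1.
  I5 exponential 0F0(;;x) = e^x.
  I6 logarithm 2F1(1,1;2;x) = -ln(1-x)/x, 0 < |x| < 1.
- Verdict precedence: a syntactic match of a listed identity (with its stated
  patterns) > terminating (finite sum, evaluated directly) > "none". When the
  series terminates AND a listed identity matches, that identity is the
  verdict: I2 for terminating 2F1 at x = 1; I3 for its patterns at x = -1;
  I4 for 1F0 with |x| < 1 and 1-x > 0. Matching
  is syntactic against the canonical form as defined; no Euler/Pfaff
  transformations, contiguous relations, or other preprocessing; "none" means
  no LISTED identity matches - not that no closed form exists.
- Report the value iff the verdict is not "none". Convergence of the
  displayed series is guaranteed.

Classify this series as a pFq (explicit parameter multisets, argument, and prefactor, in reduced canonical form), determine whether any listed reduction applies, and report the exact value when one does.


Key step: t_0 = 2/5 here, and the running product (prefactor 2/5) telescopes to a rising factorial.
Term ratio: r(k) = 1 * (k-1/2) (k-1/2) / [(k+8) (k+1)] ; factor over Q: parameters, x = 1, and C = 2/5.

Canonical form: C = 2/5 times 2F1 with upper {-1/2, -1/2}, lower {8}, x = 1. Verdict (x = 1): Gauss (I1, half-integer pattern) applies (x = 1; upper {-1/2, -1/2} half-integers, c = 8 in the evaluable pattern). Its exact value is (268435456/207046125) / pi.


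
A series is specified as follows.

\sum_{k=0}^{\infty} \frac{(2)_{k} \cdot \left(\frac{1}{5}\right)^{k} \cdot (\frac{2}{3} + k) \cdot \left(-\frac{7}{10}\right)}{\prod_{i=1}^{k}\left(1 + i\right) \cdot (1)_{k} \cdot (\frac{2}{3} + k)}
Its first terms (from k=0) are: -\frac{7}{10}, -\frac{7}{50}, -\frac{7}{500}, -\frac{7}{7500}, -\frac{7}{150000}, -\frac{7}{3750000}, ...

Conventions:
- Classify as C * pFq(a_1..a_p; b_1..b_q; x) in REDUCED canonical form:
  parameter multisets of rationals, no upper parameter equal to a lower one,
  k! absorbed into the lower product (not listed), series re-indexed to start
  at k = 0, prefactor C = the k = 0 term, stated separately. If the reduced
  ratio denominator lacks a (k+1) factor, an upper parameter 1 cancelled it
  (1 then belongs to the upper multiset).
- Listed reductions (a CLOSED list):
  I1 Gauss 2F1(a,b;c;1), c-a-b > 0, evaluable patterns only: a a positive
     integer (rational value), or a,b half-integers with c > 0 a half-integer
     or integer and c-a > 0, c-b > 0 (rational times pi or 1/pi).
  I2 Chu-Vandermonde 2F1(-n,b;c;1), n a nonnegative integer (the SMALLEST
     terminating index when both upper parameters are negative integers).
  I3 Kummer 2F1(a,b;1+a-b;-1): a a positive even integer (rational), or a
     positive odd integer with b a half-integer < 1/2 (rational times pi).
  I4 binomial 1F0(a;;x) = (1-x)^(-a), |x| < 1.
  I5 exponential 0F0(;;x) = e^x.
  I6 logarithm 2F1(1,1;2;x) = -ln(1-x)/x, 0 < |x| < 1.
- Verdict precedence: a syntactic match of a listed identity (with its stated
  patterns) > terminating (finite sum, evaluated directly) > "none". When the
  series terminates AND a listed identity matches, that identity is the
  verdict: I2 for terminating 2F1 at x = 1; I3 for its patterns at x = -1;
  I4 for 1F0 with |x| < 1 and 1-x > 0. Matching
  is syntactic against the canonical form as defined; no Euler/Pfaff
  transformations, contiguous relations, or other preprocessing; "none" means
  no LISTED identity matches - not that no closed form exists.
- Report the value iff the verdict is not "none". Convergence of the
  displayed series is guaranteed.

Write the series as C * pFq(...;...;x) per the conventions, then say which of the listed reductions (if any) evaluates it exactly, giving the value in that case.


Structural cue: t_0 being -\frac{7}{10}, the factor k + 2/3 cancels (top and bottom), leaving C = -7/10, x = 1/5.
Step ratio: r(k) = \frac{1}{5} * 1 / [(k+1)] - poly over poly, x = \frac{1}{5} from leading terms; C = -\frac{7}{10} at k = 0.

Prefactor -\frac{7}{10}, argument \frac{1}{5}: 0F0 with upper {-} over lower {-}. Verdict: this is the exponential series (I5) (the 0F0 exponential series at x = \frac{1}{5}). Value: \left(-\frac{7}{10}\right) \cdot e^{\frac{1}{5}}.


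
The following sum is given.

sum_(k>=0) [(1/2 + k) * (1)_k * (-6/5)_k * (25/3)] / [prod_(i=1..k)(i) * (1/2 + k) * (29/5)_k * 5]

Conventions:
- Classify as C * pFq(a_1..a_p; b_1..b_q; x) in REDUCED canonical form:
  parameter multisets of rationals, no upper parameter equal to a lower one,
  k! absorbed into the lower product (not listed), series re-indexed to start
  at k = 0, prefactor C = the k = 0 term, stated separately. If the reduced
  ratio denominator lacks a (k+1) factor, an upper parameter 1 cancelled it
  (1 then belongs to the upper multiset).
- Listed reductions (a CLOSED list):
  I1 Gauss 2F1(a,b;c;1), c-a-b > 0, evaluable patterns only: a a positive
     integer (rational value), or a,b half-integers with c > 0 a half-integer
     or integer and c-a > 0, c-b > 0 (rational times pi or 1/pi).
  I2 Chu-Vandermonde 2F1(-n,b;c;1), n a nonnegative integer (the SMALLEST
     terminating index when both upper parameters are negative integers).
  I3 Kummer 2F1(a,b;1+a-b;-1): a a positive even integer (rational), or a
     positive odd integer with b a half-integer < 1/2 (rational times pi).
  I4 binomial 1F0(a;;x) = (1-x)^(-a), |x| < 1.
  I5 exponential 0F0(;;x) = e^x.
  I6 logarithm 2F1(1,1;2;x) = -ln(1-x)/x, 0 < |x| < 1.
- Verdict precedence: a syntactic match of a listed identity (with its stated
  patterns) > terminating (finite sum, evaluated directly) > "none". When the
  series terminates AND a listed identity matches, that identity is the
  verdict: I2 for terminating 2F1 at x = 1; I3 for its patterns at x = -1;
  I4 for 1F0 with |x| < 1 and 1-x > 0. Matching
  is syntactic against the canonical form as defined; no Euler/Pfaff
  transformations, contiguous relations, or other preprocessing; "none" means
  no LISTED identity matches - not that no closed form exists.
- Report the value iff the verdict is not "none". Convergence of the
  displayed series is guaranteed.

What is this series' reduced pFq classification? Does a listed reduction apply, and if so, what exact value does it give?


Classification (C = 5/3): 2F1 with upper {-6/5, 1}, lower {29/5}, argument x = 1. Verdict: Gauss (I1, integer-parameter pattern) fires (x = 1: the Gamma ratio telescopes since c-a-b = 6 > 0 and a = 1 in Z>0). Its exact value is 4/3.

First insight: t_0 = 5/3 here, and striking the common factor k + 1/2 reduces the term (C = 5/3).
Consecutive-term ratio: r(k) = 1 * (k-6/5) (k+1) / [(k+29/5) (k+1)] - poly over poly, x = 1 from leading terms; C = 5/3 at k = 0.
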